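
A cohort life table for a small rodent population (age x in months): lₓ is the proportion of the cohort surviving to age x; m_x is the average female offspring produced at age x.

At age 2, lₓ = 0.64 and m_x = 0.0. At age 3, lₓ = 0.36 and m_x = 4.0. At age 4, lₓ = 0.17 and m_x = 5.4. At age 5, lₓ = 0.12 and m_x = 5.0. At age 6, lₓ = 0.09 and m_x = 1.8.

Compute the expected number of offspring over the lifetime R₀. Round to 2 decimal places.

3.12

R₀ = Σ lₓ m_x:
  age 2: 0.64 × 0.0 = 0.0000
  age 3: 0.36 × 4.0 = 1.4400
  age 4: 0.17 × 5.4 = 0.9180
  age 5: 0.12 × 5.0 = 0.6000
  age 6: 0.09 × 1.8 = 0.1620
R₀ = 0.0000 + 1.4400 + 0.9180 + 0.6000 + 0.1620 = 3.1200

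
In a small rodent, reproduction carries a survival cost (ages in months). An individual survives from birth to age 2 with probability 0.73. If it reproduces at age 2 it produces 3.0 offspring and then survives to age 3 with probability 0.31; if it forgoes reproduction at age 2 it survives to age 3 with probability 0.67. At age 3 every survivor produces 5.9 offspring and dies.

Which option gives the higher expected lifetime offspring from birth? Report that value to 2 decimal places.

3.53

breed at age 2: R₀ = 0.73 × (3.0 + 0.31 × 5.9) = 0.73 × 4.8290 = 3.5252
delay to age 3: R₀ = 0.73 × (0.67 × 5.9) = 0.73 × 3.9530 = 2.8857
Higher: breed at age 2 (3.5252).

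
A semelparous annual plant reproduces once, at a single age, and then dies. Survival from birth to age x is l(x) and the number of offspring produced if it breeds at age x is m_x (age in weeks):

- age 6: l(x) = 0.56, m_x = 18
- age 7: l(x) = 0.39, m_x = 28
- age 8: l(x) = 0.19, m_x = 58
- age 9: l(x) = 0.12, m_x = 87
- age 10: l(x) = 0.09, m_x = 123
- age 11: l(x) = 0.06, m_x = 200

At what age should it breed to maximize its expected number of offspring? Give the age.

Expected offspring if breeding at age x = l(x) × m_x:
  age 6: 0.56 × 18 = 10.080
  age 7: 0.39 × 28 = 10.920
  age 8: 0.19 × 58 = 11.020
  age 9: 0.12 × 87 = 10.440
  age 10: 0.09 × 123 = 11.070
  age 11: 0.06 × 200 = 12.000
Maximum at age 11 (12.000).

11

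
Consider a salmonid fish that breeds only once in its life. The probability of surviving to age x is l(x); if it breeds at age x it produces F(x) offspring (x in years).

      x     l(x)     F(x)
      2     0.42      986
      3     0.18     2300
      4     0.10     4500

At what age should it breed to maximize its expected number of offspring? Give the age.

Expected offspring if breeding at age x = l(x) × F(x):
  age 2: 0.42 × 986 = 414.120
  age 3: 0.18 × 2300 = 414.000
  age 4: 0.10 × 4500 = 450.000
Maximum at age 4 (450.000).

4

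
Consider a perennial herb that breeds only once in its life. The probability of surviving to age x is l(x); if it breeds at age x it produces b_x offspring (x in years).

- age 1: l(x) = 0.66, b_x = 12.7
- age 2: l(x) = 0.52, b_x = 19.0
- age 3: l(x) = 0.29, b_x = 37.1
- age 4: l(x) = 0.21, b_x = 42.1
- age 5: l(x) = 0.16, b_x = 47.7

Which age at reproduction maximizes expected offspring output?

3

Expected offspring if breeding at age x = l(x) × b_x:
  age 1: 0.66 × 12.7 = 8.382
  age 2: 0.52 × 19.0 = 9.880
  age 3: 0.29 × 37.1 = 10.759
  age 4: 0.21 × 42.1 = 8.841
  age 5: 0.16 × 47.7 = 7.632
Maximum at age 3 (10.759).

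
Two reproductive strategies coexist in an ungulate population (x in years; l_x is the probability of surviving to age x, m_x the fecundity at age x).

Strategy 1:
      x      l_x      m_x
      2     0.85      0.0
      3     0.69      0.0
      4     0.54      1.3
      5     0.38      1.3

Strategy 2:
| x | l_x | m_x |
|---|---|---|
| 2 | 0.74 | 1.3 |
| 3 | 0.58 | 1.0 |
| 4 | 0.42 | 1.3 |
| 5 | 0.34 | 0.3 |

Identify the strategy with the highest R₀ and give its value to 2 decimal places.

Strategy 1: R₀ = 0.85×0.0 + 0.69×0.0 + 0.54×1.3 + 0.38×1.3 = 1.1960
Strategy 2: R₀ = 0.74×1.3 + 0.58×1.0 + 0.42×1.3 + 0.34×0.3 = 2.1900
Highest R₀: strategy 2 with 2.1900.

2.19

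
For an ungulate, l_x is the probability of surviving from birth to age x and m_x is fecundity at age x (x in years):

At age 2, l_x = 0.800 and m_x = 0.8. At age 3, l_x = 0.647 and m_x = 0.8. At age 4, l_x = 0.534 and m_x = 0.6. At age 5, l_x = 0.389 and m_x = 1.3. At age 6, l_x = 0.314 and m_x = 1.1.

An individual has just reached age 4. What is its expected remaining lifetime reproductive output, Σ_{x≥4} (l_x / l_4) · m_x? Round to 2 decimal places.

l_4 = 0.534. Conditional survival from age 4 to x is l_x / l_4.
  x=4: (0.534/0.534) × 0.6 = 0.6000
  x=5: (0.389/0.534) × 1.3 = 0.9470
  x=6: (0.314/0.534) × 1.1 = 0.6468
Sum = 0.6000 + 0.9470 + 0.6468 = 2.1938

2.19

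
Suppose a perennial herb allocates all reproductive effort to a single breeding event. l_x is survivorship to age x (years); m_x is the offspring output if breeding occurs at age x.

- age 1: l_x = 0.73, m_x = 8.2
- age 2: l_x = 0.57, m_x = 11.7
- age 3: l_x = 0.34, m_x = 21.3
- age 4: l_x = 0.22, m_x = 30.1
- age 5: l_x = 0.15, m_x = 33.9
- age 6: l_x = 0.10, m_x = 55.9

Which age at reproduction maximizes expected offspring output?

3

Expected offspring if breeding at age x = l_x × m_x:
  age 1: 0.73 × 8.2 = 5.986
  age 2: 0.57 × 11.7 = 6.669
  age 3: 0.34 × 21.3 = 7.242
  age 4: 0.22 × 30.1 = 6.622
  age 5: 0.15 × 33.9 = 5.085
  age 6: 0.10 × 55.9 = 5.590
Maximum at age 3 (7.242).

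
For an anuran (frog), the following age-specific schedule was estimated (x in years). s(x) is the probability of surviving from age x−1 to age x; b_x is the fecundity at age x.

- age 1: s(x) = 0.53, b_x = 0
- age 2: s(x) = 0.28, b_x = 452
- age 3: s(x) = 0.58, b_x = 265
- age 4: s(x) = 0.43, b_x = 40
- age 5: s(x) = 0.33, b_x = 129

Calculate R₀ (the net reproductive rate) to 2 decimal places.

92.94

Survivorship from birth: l_x = s_1·s_2·…·s_x.
  l_1 = 0.53000
  l_2 = 0.14840
  l_3 = 0.08607
  l_4 = 0.03701
  l_5 = 0.01221
R₀ = Σ l_x b_x:
  age 1: 0.53000 × 0 = 0.0000
  age 2: 0.14840 × 452 = 67.0768
  age 3: 0.08607 × 265 = 22.8085
  age 4: 0.03701 × 40 = 1.4804
  age 5: 0.01221 × 129 = 1.5751
R₀ = 0.0000 + 67.0768 + 22.8085 + 1.4804 + 1.5751 = 92.9408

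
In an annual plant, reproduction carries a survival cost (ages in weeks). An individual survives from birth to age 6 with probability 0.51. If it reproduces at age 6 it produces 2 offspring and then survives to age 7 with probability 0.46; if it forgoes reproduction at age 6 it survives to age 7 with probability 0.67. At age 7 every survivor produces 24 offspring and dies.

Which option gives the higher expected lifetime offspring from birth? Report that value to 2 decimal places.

breed at age 6: R₀ = 0.51 × (2 + 0.46 × 24) = 0.51 × 13.0400 = 6.6504
delay to age 7: R₀ = 0.51 × (0.67 × 24) = 0.51 × 16.0800 = 8.2008
Higher: delay to age 7 (8.2008).

8.20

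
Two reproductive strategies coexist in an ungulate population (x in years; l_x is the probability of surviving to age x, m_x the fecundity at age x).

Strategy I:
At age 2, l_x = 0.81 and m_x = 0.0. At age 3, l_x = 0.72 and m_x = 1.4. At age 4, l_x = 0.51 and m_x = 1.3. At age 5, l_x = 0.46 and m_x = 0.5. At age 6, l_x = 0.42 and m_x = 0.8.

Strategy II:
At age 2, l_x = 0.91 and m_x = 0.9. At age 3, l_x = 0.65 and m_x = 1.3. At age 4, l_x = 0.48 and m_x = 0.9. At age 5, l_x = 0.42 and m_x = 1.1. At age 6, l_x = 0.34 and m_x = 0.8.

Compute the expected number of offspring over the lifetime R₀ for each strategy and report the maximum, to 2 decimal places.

2.83

Strategy I: R₀ = 0.81×0.0 + 0.72×1.4 + 0.51×1.3 + 0.46×0.5 + 0.42×0.8 = 2.2370
Strategy II: R₀ = 0.91×0.9 + 0.65×1.3 + 0.48×0.9 + 0.42×1.1 + 0.34×0.8 = 2.8300
Highest R₀: strategy II with 2.8300.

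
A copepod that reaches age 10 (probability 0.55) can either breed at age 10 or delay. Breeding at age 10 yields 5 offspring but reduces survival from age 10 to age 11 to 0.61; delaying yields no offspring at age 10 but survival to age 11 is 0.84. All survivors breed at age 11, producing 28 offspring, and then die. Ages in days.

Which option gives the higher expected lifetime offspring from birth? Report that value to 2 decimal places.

breed at age 10: R₀ = 0.55 × (5 + 0.61 × 28) = 0.55 × 22.0800 = 12.1440
delay to age 11: R₀ = 0.55 × (0.84 × 28) = 0.55 × 23.5200 = 12.9360
Higher: delay to age 11 (12.9360).

12.94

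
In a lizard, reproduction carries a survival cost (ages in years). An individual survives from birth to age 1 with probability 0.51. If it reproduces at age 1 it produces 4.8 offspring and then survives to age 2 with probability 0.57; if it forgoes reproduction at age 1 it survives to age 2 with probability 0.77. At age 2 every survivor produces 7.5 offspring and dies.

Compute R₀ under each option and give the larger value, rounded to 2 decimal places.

breed at age 1: R₀ = 0.51 × (4.8 + 0.57 × 7.5) = 0.51 × 9.0750 = 4.6282
delay to age 2: R₀ = 0.51 × (0.77 × 7.5) = 0.51 × 5.7750 = 2.9453
Higher: breed at age 1 (4.6282).

4.63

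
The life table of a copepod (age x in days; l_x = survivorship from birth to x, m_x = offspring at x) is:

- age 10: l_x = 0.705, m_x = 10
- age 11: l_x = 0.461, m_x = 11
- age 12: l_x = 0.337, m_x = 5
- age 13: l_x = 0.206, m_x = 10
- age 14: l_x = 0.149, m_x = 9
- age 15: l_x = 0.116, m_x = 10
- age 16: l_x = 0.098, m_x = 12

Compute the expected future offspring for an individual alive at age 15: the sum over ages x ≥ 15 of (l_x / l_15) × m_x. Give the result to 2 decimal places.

20.14

l_15 = 0.116. Conditional survival from age 15 to x is l_x / l_15.
  x=15: (0.116/0.116) × 10 = 10.0000
  x=16: (0.098/0.116) × 12 = 10.1379
Sum = 10.0000 + 10.1379 = 20.1379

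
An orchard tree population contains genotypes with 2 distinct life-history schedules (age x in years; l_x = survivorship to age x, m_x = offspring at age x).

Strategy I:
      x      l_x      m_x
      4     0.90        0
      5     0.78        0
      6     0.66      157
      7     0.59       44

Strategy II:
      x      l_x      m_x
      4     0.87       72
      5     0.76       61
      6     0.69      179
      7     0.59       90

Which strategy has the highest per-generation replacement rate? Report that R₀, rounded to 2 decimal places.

285.61

Strategy I: R₀ = 0.90×0 + 0.78×0 + 0.66×157 + 0.59×44 = 129.5800
Strategy II: R₀ = 0.87×72 + 0.76×61 + 0.69×179 + 0.59×90 = 285.6100
Highest R₀: strategy II with 285.6100.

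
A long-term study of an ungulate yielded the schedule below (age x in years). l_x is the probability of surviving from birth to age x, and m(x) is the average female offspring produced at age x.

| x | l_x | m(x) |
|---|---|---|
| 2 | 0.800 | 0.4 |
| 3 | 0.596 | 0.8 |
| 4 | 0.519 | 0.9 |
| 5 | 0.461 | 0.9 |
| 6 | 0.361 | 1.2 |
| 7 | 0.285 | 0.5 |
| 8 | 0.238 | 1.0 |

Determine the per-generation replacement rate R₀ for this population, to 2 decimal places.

R₀ = Σ l_x m(x):
  age 2: 0.800 × 0.4 = 0.3200
  age 3: 0.596 × 0.8 = 0.4768
  age 4: 0.519 × 0.9 = 0.4671
  age 5: 0.461 × 0.9 = 0.4149
  age 6: 0.361 × 1.2 = 0.4332
  age 7: 0.285 × 0.5 = 0.1425
  age 8: 0.238 × 1.0 = 0.2380
R₀ = 0.3200 + 0.4768 + 0.4671 + 0.4149 + 0.4332 + 0.1425 + 0.2380 = 2.4925

2.49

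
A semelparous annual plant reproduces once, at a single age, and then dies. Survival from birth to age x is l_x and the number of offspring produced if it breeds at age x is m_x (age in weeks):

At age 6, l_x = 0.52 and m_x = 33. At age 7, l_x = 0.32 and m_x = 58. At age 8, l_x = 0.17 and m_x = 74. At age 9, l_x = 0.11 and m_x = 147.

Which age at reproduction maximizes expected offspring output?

Expected offspring if breeding at age x = l_x × m_x:
  age 6: 0.52 × 33 = 17.160
  age 7: 0.32 × 58 = 18.560
  age 8: 0.17 × 74 = 12.580
  age 9: 0.11 × 147 = 16.170
Maximum at age 7 (18.560).

7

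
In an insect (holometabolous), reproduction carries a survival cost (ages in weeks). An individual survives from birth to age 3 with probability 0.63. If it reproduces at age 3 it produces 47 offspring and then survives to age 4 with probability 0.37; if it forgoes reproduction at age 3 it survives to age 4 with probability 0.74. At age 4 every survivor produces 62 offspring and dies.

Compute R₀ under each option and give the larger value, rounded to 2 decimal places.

breed at age 3: R₀ = 0.63 × (47 + 0.37 × 62) = 0.63 × 69.9400 = 44.0622
delay to age 4: R₀ = 0.63 × (0.74 × 62) = 0.63 × 45.8800 = 28.9044
Higher: breed at age 3 (44.0622).

44.06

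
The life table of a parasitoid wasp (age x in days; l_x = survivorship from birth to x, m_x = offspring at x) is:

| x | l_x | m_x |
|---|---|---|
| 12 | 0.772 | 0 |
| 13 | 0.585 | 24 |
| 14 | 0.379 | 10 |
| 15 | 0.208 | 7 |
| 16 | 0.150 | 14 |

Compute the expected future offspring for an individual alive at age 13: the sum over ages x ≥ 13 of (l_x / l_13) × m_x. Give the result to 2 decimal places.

36.56

l_13 = 0.585. Conditional survival from age 13 to x is l_x / l_13.
  x=13: (0.585/0.585) × 24 = 24.0000
  x=14: (0.379/0.585) × 10 = 6.4786
  x=15: (0.208/0.585) × 7 = 2.4889
  x=16: (0.150/0.585) × 14 = 3.5897
Sum = 24.0000 + 6.4786 + 2.4889 + 3.5897 = 36.5573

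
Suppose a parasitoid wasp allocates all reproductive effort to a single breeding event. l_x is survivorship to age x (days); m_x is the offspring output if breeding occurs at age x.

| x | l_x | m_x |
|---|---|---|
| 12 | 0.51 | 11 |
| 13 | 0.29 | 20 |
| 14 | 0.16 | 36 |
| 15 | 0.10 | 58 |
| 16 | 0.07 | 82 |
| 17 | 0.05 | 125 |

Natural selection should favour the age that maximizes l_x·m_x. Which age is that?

Expected offspring if breeding at age x = l_x × m_x:
  age 12: 0.51 × 11 = 5.610
  age 13: 0.29 × 20 = 5.800
  age 14: 0.16 × 36 = 5.760
  age 15: 0.10 × 58 = 5.800
  age 16: 0.07 × 82 = 5.740
  age 17: 0.05 × 125 = 6.250
Maximum at age 17 (6.250).

17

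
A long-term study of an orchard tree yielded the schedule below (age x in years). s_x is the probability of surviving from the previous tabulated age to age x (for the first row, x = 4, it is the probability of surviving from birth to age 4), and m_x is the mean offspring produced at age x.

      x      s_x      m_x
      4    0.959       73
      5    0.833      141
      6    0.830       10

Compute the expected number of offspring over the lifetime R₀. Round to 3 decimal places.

189.275

Survivorship from birth: l_x = s_4·s_5·…·s_x.
  l_4 = 0.95900
  l_5 = 0.79885
  l_6 = 0.66304
R₀ = Σ l_x m_x:
  age 4: 0.95900 × 73 = 70.0070
  age 5: 0.79885 × 141 = 112.6378
  age 6: 0.66304 × 10 = 6.6304
R₀ = 70.0070 + 112.6378 + 6.6304 = 189.2752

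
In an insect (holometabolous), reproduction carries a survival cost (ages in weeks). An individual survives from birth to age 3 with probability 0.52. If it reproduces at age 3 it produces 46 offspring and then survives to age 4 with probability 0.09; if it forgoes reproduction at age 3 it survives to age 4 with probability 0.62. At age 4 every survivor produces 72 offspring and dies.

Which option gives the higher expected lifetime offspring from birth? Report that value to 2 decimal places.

breed at age 3: R₀ = 0.52 × (46 + 0.09 × 72) = 0.52 × 52.4800 = 27.2896
delay to age 4: R₀ = 0.52 × (0.62 × 72) = 0.52 × 44.6400 = 23.2128
Higher: breed at age 3 (27.2896).

27.29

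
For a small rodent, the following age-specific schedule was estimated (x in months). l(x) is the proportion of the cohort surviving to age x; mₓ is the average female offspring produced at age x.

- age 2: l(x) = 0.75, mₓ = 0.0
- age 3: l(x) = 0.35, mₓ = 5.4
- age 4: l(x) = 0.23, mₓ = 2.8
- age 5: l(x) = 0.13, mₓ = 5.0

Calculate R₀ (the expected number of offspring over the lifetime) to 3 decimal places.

R₀ = Σ l(x) mₓ:
  age 2: 0.75 × 0.0 = 0.0000
  age 3: 0.35 × 5.4 = 1.8900
  age 4: 0.23 × 2.8 = 0.6440
  age 5: 0.13 × 5.0 = 0.6500
R₀ = 0.0000 + 1.8900 + 0.6440 + 0.6500 = 3.1840

3.184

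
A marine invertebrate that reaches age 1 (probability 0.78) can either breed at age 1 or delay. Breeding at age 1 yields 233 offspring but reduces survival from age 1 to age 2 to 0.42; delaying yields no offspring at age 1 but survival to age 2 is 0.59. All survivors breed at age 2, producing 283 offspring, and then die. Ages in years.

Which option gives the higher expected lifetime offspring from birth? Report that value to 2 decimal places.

breed at age 1: R₀ = 0.78 × (233 + 0.42 × 283) = 0.78 × 351.8600 = 274.4508
delay to age 2: R₀ = 0.78 × (0.59 × 283) = 0.78 × 166.9700 = 130.2366
Higher: breed at age 1 (274.4508).

274.45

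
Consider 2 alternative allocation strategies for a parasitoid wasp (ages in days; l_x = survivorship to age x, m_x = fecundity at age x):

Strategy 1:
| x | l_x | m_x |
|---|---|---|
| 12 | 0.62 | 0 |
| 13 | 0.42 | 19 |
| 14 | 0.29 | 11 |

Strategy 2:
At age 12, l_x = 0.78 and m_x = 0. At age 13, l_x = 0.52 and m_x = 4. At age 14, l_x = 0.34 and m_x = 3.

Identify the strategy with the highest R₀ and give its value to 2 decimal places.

11.17

Strategy 1: R₀ = 0.62×0 + 0.42×19 + 0.29×11 = 11.1700
Strategy 2: R₀ = 0.78×0 + 0.52×4 + 0.34×3 = 3.1000
Highest R₀: strategy 1 with 11.1700.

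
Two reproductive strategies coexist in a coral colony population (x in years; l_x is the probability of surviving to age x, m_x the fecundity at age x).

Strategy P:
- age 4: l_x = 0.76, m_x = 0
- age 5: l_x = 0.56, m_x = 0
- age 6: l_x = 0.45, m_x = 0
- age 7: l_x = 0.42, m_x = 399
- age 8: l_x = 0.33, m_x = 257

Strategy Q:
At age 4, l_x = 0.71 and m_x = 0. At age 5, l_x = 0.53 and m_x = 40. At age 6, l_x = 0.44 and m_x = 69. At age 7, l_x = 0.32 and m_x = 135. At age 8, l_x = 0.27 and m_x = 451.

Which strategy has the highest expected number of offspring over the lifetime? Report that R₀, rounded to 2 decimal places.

252.39

Strategy P: R₀ = 0.76×0 + 0.56×0 + 0.45×0 + 0.42×399 + 0.33×257 = 252.3900
Strategy Q: R₀ = 0.71×0 + 0.53×40 + 0.44×69 + 0.32×135 + 0.27×451 = 216.5300
Highest R₀: strategy P with 252.3900.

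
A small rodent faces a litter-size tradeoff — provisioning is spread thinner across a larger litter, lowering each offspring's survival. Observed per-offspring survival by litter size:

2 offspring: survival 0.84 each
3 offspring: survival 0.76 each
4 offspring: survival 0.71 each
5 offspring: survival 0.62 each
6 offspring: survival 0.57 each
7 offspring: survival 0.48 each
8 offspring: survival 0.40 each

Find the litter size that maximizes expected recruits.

Expected recruits = c × s(c):
  c=2: 2 × 0.84 = 1.680
  c=3: 3 × 0.76 = 2.280
  c=4: 4 × 0.71 = 2.840
  c=5: 5 × 0.62 = 3.100
  c=6: 6 × 0.57 = 3.420
  c=7: 7 × 0.48 = 3.360
  c=8: 8 × 0.40 = 3.200
Maximum at c = 6 (3.420 recruits).

6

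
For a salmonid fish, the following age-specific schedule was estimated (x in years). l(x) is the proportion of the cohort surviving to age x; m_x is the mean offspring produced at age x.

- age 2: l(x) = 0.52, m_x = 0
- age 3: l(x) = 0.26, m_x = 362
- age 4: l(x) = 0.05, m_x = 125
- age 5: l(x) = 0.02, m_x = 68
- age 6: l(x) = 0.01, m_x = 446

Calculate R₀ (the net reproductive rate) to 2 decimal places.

106.19

R₀ = Σ l(x) m_x:
  age 2: 0.52 × 0 = 0.0000
  age 3: 0.26 × 362 = 94.1200
  age 4: 0.05 × 125 = 6.2500
  age 5: 0.02 × 68 = 1.3600
  age 6: 0.01 × 446 = 4.4600
R₀ = 0.0000 + 94.1200 + 6.2500 + 1.3600 + 4.4600 = 106.1900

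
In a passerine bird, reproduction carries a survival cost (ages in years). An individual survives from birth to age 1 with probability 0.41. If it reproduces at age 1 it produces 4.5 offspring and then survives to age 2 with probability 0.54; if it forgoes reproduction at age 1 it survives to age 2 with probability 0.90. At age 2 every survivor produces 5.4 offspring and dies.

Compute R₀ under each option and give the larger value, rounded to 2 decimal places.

3.04

breed at age 1: R₀ = 0.41 × (4.5 + 0.54 × 5.4) = 0.41 × 7.4160 = 3.0406
delay to age 2: R₀ = 0.41 × (0.90 × 5.4) = 0.41 × 4.8600 = 1.9926
Higher: breed at age 1 (3.0406).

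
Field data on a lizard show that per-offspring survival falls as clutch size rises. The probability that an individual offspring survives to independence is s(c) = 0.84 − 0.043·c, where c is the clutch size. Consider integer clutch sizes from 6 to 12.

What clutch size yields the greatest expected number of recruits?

10

Expected recruits = c × s(c):
  c=6: 6 × 0.582 = 3.492
  c=7: 7 × 0.539 = 3.773
  c=8: 8 × 0.496 = 3.968
  c=9: 9 × 0.453 = 4.077
  c=10: 10 × 0.410 = 4.100
  c=11: 11 × 0.367 = 4.037
  c=12: 12 × 0.324 = 3.888
Maximum at c = 10 (4.100 recruits).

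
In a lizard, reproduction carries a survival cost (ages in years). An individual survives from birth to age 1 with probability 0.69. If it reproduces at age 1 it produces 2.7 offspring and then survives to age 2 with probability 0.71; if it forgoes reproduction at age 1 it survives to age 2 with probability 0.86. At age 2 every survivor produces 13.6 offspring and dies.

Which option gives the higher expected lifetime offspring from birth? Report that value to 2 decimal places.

8.53

breed at age 1: R₀ = 0.69 × (2.7 + 0.71 × 13.6) = 0.69 × 12.3560 = 8.5256
delay to age 2: R₀ = 0.69 × (0.86 × 13.6) = 0.69 × 11.6960 = 8.0702
Higher: breed at age 1 (8.5256).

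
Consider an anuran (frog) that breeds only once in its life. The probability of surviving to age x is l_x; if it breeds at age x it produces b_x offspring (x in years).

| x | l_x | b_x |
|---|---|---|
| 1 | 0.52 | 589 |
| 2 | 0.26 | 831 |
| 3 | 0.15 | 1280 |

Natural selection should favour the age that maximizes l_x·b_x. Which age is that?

1

Expected offspring if breeding at age x = l_x × b_x:
  age 1: 0.52 × 589 = 306.280
  age 2: 0.26 × 831 = 216.060
  age 3: 0.15 × 1280 = 192.000
Maximum at age 1 (306.280).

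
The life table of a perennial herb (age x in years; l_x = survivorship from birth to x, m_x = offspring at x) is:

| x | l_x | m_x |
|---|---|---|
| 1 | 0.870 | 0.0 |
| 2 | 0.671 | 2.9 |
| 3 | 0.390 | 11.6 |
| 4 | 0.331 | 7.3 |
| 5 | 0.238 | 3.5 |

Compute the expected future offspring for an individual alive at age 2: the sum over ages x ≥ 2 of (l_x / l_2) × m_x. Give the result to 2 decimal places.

14.48

l_2 = 0.671. Conditional survival from age 2 to x is l_x / l_2.
  x=2: (0.671/0.671) × 2.9 = 2.9000
  x=3: (0.390/0.671) × 11.6 = 6.7422
  x=4: (0.331/0.671) × 7.3 = 3.6010
  x=5: (0.238/0.671) × 3.5 = 1.2414
Sum = 2.9000 + 6.7422 + 3.6010 + 1.2414 = 14.4846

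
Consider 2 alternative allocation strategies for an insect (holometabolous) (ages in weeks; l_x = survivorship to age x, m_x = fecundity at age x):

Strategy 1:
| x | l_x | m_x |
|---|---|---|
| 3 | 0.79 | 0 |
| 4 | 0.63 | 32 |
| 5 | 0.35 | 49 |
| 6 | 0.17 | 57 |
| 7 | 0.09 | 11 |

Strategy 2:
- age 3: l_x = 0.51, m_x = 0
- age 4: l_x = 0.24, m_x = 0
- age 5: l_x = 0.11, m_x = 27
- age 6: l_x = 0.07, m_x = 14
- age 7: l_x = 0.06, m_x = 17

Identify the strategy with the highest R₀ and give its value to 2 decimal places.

Strategy 1: R₀ = 0.79×0 + 0.63×32 + 0.35×49 + 0.17×57 + 0.09×11 = 47.9900
Strategy 2: R₀ = 0.51×0 + 0.24×0 + 0.11×27 + 0.07×14 + 0.06×17 = 4.9700
Highest R₀: strategy 1 with 47.9900.

47.99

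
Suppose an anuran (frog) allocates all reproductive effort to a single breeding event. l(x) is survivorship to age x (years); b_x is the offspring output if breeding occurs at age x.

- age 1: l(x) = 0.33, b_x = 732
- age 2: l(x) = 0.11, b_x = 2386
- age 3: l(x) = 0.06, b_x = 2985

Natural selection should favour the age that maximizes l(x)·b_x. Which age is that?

2

Expected offspring if breeding at age x = l(x) × b_x:
  age 1: 0.33 × 732 = 241.560
  age 2: 0.11 × 2386 = 262.460
  age 3: 0.06 × 2985 = 179.100
Maximum at age 2 (262.460).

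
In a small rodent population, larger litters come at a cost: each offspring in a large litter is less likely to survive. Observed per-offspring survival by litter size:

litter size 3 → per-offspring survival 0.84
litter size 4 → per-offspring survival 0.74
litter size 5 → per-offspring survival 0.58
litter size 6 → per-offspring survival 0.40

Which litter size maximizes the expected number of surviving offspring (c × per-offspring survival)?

Expected surviving offspring = c × s(c):
  c=3: 3 × 0.84 = 2.520
  c=4: 4 × 0.74 = 2.960
  c=5: 5 × 0.58 = 2.900
  c=6: 6 × 0.40 = 2.400
Maximum at c = 4 (2.960 surviving offspring).

4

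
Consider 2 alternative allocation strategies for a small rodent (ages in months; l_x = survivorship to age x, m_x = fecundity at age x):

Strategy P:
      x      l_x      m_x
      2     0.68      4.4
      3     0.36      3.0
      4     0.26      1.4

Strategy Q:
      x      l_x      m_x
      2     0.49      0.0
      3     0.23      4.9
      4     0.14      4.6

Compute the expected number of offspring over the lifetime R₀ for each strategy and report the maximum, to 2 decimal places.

Strategy P: R₀ = 0.68×4.4 + 0.36×3.0 + 0.26×1.4 = 4.4360
Strategy Q: R₀ = 0.49×0.0 + 0.23×4.9 + 0.14×4.6 = 1.7710
Highest R₀: strategy P with 4.4360.

4.44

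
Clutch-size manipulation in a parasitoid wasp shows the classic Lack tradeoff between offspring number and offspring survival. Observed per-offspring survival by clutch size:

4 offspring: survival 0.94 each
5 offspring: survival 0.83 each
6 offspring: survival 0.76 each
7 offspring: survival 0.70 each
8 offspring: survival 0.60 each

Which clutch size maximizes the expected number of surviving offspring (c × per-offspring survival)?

7

Expected surviving offspring = c × s(c):
  c=4: 4 × 0.94 = 3.760
  c=5: 5 × 0.83 = 4.150
  c=6: 6 × 0.76 = 4.560
  c=7: 7 × 0.70 = 4.900
  c=8: 8 × 0.60 = 4.800
Maximum at c = 7 (4.900 surviving offspring).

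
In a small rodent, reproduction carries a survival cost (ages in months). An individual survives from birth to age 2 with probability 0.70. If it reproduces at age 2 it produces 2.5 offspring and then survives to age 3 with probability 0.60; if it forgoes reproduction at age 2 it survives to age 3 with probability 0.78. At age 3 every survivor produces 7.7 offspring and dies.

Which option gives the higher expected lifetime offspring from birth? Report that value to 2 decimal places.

breed at age 2: R₀ = 0.70 × (2.5 + 0.60 × 7.7) = 0.70 × 7.1200 = 4.9840
delay to age 3: R₀ = 0.70 × (0.78 × 7.7) = 0.70 × 6.0060 = 4.2042
Higher: breed at age 2 (4.9840).

4.98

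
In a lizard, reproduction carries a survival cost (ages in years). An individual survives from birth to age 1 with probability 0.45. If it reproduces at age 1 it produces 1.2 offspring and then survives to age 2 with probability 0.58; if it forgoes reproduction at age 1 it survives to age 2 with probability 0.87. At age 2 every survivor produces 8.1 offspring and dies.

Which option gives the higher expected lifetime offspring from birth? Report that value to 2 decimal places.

breed at age 1: R₀ = 0.45 × (1.2 + 0.58 × 8.1) = 0.45 × 5.8980 = 2.6541
delay to age 2: R₀ = 0.45 × (0.87 × 8.1) = 0.45 × 7.0470 = 3.1711
Higher: delay to age 2 (3.1711).

3.17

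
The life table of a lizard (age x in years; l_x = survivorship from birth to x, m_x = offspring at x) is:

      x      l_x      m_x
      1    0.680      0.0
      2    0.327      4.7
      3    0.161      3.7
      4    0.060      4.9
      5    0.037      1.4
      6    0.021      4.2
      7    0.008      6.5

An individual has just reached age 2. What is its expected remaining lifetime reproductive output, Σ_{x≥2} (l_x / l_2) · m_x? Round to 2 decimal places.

8.01

l_2 = 0.327. Conditional survival from age 2 to x is l_x / l_2.
  x=2: (0.327/0.327) × 4.7 = 4.7000
  x=3: (0.161/0.327) × 3.7 = 1.8217
  x=4: (0.060/0.327) × 4.9 = 0.8991
  x=5: (0.037/0.327) × 1.4 = 0.1584
  x=6: (0.021/0.327) × 4.2 = 0.2697
  x=7: (0.008/0.327) × 6.5 = 0.1590
Sum = 4.7000 + 1.8217 + 0.8991 + 0.1584 + 0.2697 + 0.1590 = 8.0080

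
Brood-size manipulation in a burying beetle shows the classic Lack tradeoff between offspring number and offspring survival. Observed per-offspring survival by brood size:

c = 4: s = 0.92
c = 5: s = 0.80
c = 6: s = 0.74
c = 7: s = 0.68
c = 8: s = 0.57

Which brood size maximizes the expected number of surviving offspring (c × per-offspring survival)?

Expected surviving offspring = c × s(c):
  c=4: 4 × 0.92 = 3.680
  c=5: 5 × 0.80 = 4.000
  c=6: 6 × 0.74 = 4.440
  c=7: 7 × 0.68 = 4.760
  c=8: 8 × 0.57 = 4.560
Maximum at c = 7 (4.760 surviving offspring).

7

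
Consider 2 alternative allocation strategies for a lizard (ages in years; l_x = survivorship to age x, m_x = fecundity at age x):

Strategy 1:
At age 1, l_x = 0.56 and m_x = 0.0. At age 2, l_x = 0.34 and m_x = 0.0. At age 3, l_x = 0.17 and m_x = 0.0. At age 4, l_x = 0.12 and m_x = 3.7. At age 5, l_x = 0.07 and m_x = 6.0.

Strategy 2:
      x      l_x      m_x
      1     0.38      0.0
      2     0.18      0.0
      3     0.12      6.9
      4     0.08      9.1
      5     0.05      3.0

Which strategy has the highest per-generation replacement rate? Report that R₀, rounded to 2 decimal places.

Strategy 1: R₀ = 0.56×0.0 + 0.34×0.0 + 0.17×0.0 + 0.12×3.7 + 0.07×6.0 = 0.8640
Strategy 2: R₀ = 0.38×0.0 + 0.18×0.0 + 0.12×6.9 + 0.08×9.1 + 0.05×3.0 = 1.7060
Highest R₀: strategy 2 with 1.7060.

1.71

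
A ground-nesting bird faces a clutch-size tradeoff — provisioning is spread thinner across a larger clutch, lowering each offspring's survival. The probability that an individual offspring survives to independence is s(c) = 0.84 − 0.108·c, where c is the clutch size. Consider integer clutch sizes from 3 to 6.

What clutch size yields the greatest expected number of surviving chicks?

Expected surviving chicks = c × s(c):
  c=3: 3 × 0.516 = 1.548
  c=4: 4 × 0.408 = 1.632
  c=5: 5 × 0.300 = 1.500
  c=6: 6 × 0.192 = 1.152
Maximum at c = 4 (1.632 surviving chicks).

4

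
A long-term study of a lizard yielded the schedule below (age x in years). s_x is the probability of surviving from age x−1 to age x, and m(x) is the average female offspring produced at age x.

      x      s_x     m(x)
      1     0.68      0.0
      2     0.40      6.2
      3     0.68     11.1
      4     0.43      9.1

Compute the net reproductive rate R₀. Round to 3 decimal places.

Survivorship from birth: l_x = s_1·s_2·…·s_x.
  l_1 = 0.68000
  l_2 = 0.27200
  l_3 = 0.18496
  l_4 = 0.07953
R₀ = Σ l_x m(x):
  age 1: 0.68000 × 0.0 = 0.0000
  age 2: 0.27200 × 6.2 = 1.6864
  age 3: 0.18496 × 11.1 = 2.0531
  age 4: 0.07953 × 9.1 = 0.7237
R₀ = 0.0000 + 1.6864 + 2.0531 + 0.7237 = 4.4632

4.463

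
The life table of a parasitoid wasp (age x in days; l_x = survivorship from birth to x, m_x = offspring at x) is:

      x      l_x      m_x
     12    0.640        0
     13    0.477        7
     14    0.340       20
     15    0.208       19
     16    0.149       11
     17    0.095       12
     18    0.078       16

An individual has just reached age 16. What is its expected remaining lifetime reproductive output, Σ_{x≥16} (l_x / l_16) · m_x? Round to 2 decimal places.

l_16 = 0.149. Conditional survival from age 16 to x is l_x / l_16.
  x=16: (0.149/0.149) × 11 = 11.0000
  x=17: (0.095/0.149) × 12 = 7.6510
  x=18: (0.078/0.149) × 16 = 8.3758
Sum = 11.0000 + 7.6510 + 8.3758 = 27.0268

27.03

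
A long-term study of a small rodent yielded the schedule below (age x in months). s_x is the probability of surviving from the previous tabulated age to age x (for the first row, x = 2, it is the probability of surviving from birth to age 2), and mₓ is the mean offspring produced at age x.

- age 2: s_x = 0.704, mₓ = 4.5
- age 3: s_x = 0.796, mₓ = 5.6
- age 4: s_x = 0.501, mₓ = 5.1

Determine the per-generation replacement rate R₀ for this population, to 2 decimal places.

Survivorship from birth: l_x = s_2·s_3·…·s_x.
  l_2 = 0.70400
  l_3 = 0.56038
  l_4 = 0.28075
R₀ = Σ l_x mₓ:
  age 2: 0.70400 × 4.5 = 3.1680
  age 3: 0.56038 × 5.6 = 3.1381
  age 4: 0.28075 × 5.1 = 1.4318
R₀ = 3.1680 + 3.1381 + 1.4318 = 7.7380

7.74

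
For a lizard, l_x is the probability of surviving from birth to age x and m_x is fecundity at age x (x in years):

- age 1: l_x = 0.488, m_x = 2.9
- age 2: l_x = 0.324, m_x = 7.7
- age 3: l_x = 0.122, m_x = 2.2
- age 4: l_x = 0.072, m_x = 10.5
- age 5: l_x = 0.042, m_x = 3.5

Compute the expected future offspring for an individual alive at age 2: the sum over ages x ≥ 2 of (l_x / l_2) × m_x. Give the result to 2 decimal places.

11.32

l_2 = 0.324. Conditional survival from age 2 to x is l_x / l_2.
  x=2: (0.324/0.324) × 7.7 = 7.7000
  x=3: (0.122/0.324) × 2.2 = 0.8284
  x=4: (0.072/0.324) × 10.5 = 2.3333
  x=5: (0.042/0.324) × 3.5 = 0.4537
Sum = 7.7000 + 0.8284 + 2.3333 + 0.4537 = 11.3154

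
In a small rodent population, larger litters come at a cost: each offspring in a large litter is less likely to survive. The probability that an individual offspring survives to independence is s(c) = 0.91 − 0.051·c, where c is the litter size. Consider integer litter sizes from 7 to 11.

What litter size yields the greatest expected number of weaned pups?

Expected weaned pups = c × s(c):
  c=7: 7 × 0.553 = 3.871
  c=8: 8 × 0.502 = 4.016
  c=9: 9 × 0.451 = 4.059
  c=10: 10 × 0.400 = 4.000
  c=11: 11 × 0.349 = 3.839
Maximum at c = 9 (4.059 weaned pups).

9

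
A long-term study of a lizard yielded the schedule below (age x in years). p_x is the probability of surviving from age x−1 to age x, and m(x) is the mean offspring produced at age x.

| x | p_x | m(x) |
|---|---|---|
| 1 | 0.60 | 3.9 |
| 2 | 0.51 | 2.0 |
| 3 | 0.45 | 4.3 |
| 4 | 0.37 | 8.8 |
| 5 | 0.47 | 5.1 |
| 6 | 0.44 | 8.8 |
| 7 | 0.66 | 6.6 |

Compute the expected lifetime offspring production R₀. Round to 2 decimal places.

4.25

Survivorship from birth: l_x = p_1·p_2·…·p_x.
  l_1 = 0.60000
  l_2 = 0.30600
  l_3 = 0.13770
  l_4 = 0.05095
  l_5 = 0.02395
  l_6 = 0.01054
  l_7 = 0.00695
R₀ = Σ l_x m(x):
  age 1: 0.60000 × 3.9 = 2.3400
  age 2: 0.30600 × 2.0 = 0.6120
  age 3: 0.13770 × 4.3 = 0.5921
  age 4: 0.05095 × 8.8 = 0.4484
  age 5: 0.02395 × 5.1 = 0.1221
  age 6: 0.01054 × 8.8 = 0.0928
  age 7: 0.00695 × 6.6 = 0.0459
R₀ = 2.3400 + 0.6120 + 0.5921 + 0.4484 + 0.1221 + 0.0928 + 0.0459 = 4.2532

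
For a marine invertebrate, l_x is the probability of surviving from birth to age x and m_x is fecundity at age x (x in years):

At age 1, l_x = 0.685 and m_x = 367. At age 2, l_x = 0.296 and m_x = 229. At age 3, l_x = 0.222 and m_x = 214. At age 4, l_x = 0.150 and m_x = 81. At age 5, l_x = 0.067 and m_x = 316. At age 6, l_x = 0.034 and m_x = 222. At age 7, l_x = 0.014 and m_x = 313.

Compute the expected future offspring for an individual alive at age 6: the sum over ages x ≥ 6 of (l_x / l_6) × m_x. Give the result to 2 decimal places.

l_6 = 0.034. Conditional survival from age 6 to x is l_x / l_6.
  x=6: (0.034/0.034) × 222 = 222.0000
  x=7: (0.014/0.034) × 313 = 128.8824
Sum = 222.0000 + 128.8824 = 350.8824

350.88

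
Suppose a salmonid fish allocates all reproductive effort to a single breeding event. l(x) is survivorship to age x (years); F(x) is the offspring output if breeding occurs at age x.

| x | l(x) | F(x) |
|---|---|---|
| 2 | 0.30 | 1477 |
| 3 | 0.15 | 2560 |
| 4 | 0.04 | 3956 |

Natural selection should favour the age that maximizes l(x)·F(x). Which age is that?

Expected offspring if breeding at age x = l(x) × F(x):
  age 2: 0.30 × 1477 = 443.100
  age 3: 0.15 × 2560 = 384.000
  age 4: 0.04 × 3956 = 158.240
Maximum at age 2 (443.100).

2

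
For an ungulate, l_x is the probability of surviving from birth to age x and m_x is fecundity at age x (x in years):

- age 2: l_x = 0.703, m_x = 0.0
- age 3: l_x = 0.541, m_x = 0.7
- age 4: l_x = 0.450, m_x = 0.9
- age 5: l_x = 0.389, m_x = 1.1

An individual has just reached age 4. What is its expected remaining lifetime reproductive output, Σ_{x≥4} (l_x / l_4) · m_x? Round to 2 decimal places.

1.85

l_4 = 0.450. Conditional survival from age 4 to x is l_x / l_4.
  x=4: (0.450/0.450) × 0.9 = 0.9000
  x=5: (0.389/0.450) × 1.1 = 0.9509
Sum = 0.9000 + 0.9509 = 1.8509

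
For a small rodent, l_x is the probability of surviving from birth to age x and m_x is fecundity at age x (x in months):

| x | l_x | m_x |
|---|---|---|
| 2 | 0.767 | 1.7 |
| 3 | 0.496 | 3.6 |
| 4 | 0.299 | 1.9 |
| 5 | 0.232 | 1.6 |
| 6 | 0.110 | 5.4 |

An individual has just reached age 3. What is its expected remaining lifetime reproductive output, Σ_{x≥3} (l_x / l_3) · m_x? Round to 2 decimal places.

6.69

l_3 = 0.496. Conditional survival from age 3 to x is l_x / l_3.
  x=3: (0.496/0.496) × 3.6 = 3.6000
  x=4: (0.299/0.496) × 1.9 = 1.1454
  x=5: (0.232/0.496) × 1.6 = 0.7484
  x=6: (0.110/0.496) × 5.4 = 1.1976
Sum = 3.6000 + 1.1454 + 0.7484 + 1.1976 = 6.6913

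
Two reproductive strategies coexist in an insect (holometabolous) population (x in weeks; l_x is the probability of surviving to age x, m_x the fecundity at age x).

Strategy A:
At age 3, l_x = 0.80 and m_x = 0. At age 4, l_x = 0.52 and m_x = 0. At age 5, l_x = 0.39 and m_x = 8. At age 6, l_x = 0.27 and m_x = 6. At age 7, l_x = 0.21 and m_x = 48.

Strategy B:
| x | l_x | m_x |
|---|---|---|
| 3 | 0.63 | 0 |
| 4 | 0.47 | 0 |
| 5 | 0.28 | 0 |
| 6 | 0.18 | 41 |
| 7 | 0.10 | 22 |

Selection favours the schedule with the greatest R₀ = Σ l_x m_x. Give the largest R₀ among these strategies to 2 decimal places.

Strategy A: R₀ = 0.80×0 + 0.52×0 + 0.39×8 + 0.27×6 + 0.21×48 = 14.8200
Strategy B: R₀ = 0.63×0 + 0.47×0 + 0.28×0 + 0.18×41 + 0.10×22 = 9.5800
Highest R₀: strategy A with 14.8200.

14.82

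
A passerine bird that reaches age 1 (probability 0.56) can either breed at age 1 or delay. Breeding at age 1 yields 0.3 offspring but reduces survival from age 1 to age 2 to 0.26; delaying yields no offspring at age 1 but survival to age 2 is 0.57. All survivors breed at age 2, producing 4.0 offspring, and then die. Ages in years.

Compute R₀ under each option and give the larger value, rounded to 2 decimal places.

1.28

breed at age 1: R₀ = 0.56 × (0.3 + 0.26 × 4.0) = 0.56 × 1.3400 = 0.7504
delay to age 2: R₀ = 0.56 × (0.57 × 4.0) = 0.56 × 2.2800 = 1.2768
Higher: delay to age 2 (1.2768).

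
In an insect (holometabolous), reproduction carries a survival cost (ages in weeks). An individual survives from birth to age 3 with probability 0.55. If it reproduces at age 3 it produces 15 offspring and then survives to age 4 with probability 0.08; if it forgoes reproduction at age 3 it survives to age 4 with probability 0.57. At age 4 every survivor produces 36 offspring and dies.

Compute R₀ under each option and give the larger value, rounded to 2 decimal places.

11.29

breed at age 3: R₀ = 0.55 × (15 + 0.08 × 36) = 0.55 × 17.8800 = 9.8340
delay to age 4: R₀ = 0.55 × (0.57 × 36) = 0.55 × 20.5200 = 11.2860
Higher: delay to age 4 (11.2860).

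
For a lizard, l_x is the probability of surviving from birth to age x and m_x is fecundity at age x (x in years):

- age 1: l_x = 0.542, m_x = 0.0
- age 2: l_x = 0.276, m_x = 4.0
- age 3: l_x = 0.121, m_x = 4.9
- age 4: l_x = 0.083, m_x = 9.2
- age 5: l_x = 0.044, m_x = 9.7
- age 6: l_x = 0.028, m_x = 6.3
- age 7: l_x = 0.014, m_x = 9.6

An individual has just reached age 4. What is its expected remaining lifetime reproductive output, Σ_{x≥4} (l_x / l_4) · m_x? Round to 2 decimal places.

l_4 = 0.083. Conditional survival from age 4 to x is l_x / l_4.
  x=4: (0.083/0.083) × 9.2 = 9.2000
  x=5: (0.044/0.083) × 9.7 = 5.1422
  x=6: (0.028/0.083) × 6.3 = 2.1253
  x=7: (0.014/0.083) × 9.6 = 1.6193
Sum = 9.2000 + 5.1422 + 2.1253 + 1.6193 = 18.0867

18.09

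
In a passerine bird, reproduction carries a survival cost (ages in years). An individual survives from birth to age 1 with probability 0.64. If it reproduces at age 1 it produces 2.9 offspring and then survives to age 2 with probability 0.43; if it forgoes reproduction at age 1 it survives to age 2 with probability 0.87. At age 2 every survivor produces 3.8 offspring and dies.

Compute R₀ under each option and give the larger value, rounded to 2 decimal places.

breed at age 1: R₀ = 0.64 × (2.9 + 0.43 × 3.8) = 0.64 × 4.5340 = 2.9018
delay to age 2: R₀ = 0.64 × (0.87 × 3.8) = 0.64 × 3.3060 = 2.1158
Higher: breed at age 1 (2.9018).

2.90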